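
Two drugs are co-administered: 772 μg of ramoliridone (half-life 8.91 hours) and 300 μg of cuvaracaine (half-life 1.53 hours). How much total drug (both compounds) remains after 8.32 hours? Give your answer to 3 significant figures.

411 μg

ramoliridone: 772 × (1/2)^(8.32/8.91) = 772 × (1/2)^0.93378 ≈ 404.13 μg.
cuvaracaine: 300 × (1/2)^(8.32/1.53) = 300 × (1/2)^5.4379 ≈ 6.9207 μg.
Total = 404.13 + 6.9207 ≈ 411.05 μg.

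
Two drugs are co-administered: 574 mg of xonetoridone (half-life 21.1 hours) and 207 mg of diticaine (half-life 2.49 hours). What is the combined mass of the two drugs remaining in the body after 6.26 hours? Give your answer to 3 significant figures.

xonetoridone: 574 × (1/2)^(6.26/21.1) = 574 × (1/2)^0.29668 ≈ 467.31 mg.
diticaine: 207 × (1/2)^(6.26/2.49) = 207 × (1/2)^2.5141 ≈ 36.238 mg.
Total = 467.31 + 36.238 ≈ 503.54 mg.

504 mg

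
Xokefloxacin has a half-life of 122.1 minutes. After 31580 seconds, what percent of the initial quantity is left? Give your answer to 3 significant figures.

5.04%

31580 seconds = 526.333 minutes.
n = 526.333/122.1 ≈ 4.3107 half-lives.
Fraction remaining = (1/2)^4.3107 ≈ 0.050392, i.e. 5.0392%.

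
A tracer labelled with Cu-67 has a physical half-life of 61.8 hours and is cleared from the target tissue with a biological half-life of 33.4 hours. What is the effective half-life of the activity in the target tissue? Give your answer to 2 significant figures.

1/t_eff = 1/t_phys + 1/t_biol = 1/61.8 + 1/33.4 = 0.046121 per hour.
t_eff = 61.8 × 33.4 / (61.8 + 33.4) ≈ 21.682 hours.

22 hours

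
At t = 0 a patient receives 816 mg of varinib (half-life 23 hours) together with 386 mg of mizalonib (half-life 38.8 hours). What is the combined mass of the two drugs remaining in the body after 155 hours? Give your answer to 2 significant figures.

32 mg

varinib: 816 × (1/2)^(155/23) = 816 × (1/2)^6.7391 ≈ 7.6385 mg.
mizalonib: 386 × (1/2)^(155/38.8) = 386 × (1/2)^3.9948 ≈ 24.211 mg.
Total = 7.6385 + 24.211 ≈ 31.85 mg.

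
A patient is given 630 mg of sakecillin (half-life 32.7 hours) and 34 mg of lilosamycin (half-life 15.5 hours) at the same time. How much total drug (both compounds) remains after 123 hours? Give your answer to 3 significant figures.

46.6 mg

sakecillin: 630 × (1/2)^(123/32.7) = 630 × (1/2)^3.7615 ≈ 46.454 mg.
lilosamycin: 34 × (1/2)^(123/15.5) = 34 × (1/2)^7.9355 ≈ 0.13889 mg.
Total = 46.454 + 0.13889 ≈ 46.593 mg.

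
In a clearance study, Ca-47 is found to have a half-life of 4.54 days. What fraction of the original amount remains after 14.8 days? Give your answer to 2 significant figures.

0.10

n = 14.8/4.54 ≈ 3.2599 half-lives.
Fraction remaining = (1/2)^3.2599 ≈ 0.10439.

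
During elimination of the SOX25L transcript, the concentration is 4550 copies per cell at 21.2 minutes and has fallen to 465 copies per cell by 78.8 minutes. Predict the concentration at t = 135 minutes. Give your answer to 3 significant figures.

50.2 copies per cell

Over Δt = 78.8 − 21.2 = 57.6 minutes, the level fell by a factor of 4550/465 ≈ 9.7849.
n = log₂(9.7849) ≈ 3.2906 half-lives, so t½ = 57.6/3.2906 ≈ 17.505 minutes.
From t = 78.8 to t = 135: 465 × (1/2)^((135−78.8)/17.505) ≈ 50.231 copies per cell.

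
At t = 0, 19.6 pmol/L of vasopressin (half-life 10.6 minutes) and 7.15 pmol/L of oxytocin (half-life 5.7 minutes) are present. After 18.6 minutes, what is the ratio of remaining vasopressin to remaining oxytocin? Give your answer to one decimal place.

vasopressin: 19.6 × (1/2)^(18.6/10.6) = 19.6 × (1/2)^1.7547 ≈ 5.8081 pmol/L.
oxytocin: 7.15 × (1/2)^(18.6/5.7) = 7.15 × (1/2)^3.2632 ≈ 0.74473 pmol/L.
Ratio ≈ 5.8081 / 0.74473 ≈ 7.7989.

7.8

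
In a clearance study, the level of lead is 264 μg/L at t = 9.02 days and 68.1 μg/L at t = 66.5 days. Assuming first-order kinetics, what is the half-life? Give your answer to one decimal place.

Over Δt = 66.5 − 9.02 = 57.48 days, the level fell by a factor of 264/68.1 ≈ 3.8767.
n = log₂(3.8767) ≈ 1.9548 half-lives, so t½ = 57.48/1.9548 ≈ 29.404 days.

29.4 days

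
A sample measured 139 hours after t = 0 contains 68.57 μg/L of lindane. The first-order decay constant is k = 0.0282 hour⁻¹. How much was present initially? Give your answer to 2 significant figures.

3500 μg/L

t½ = ln 2 / k = 0.69315 / 0.0282 ≈ 24.58 hours.
Number of half-lives elapsed: n = 139/24.58 ≈ 5.6551.
A₀ = A × 2^n = 68.57 × 2^5.6551 = 68.57 × 50.39 ≈ 3455.3 μg/L.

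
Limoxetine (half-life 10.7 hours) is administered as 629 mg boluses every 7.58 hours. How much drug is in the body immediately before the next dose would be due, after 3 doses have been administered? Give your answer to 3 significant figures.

765 mg

The 3 doses were given 22.74, 15.16, 7.58 hours ago.
Total = 629·(1/2)^(22.74/10.7) + 629·(1/2)^(15.16/10.7) + 629·(1/2)^(7.58/10.7)
      = 144.18 + 235.58 + 384.94 ≈ 764.7 mg.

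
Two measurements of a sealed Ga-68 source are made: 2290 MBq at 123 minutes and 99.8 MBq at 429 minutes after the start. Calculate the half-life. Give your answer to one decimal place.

67.7 minutes

Over Δt = 429 − 123 = 306 minutes, the level fell by a factor of 2290/99.8 ≈ 22.946.
n = log₂(22.946) ≈ 4.5202 half-lives, so t½ = 306/4.5202 ≈ 67.697 minutes.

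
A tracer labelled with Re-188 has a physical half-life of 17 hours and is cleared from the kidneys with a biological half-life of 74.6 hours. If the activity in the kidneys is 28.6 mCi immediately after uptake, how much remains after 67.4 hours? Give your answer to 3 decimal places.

0.979 mCi

1/t_eff = 1/t_phys + 1/t_biol = 1/17 + 1/74.6 = 0.072228 per hour.
t_eff = 17 × 74.6 / (17 + 74.6) ≈ 13.845 hours.
Remaining = 28.6 × (1/2)^(67.4/13.845) = 28.6 × (1/2)^4.8682 ≈ 0.97925 mCi.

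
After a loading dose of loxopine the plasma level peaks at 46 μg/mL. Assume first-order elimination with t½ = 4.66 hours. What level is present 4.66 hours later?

Elapsed time is 1 half-life (4.66/4.66).
Each half-life halves the amount: 46 × (1/2)^1 = 46/2 = 23 μg/mL.

23 μg/mL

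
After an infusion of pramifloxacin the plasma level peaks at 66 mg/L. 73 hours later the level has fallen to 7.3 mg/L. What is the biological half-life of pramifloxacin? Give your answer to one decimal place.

A/A₀ = 7.3/66 ≈ 0.11061.
n = log₂(9.0411) ≈ 3.1765 half-lives elapsed in 73 hours.
t½ = 73/3.1765 ≈ 22.981 hours.

23.0 hours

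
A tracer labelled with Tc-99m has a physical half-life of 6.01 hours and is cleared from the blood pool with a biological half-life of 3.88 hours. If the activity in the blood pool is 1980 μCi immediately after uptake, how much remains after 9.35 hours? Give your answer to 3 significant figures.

1/t_eff = 1/t_phys + 1/t_biol = 1/6.01 + 1/3.88 = 0.42412 per hour.
t_eff = 6.01 × 3.88 / (6.01 + 3.88) ≈ 2.3578 hours.
Remaining = 1980 × (1/2)^(9.35/2.3578) = 1980 × (1/2)^3.9655 ≈ 126.74 μCi.

127 μCi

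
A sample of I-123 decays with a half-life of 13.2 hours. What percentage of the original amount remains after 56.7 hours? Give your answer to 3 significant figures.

5.09%

n = 56.7/13.2 ≈ 4.2955 half-lives.
Fraction remaining = (1/2)^4.2955 ≈ 0.050926, i.e. 5.0926%.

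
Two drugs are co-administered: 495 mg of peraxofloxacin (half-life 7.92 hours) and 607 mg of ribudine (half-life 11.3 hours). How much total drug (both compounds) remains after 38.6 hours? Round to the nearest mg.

74 mg

peraxofloxacin: 495 × (1/2)^(38.6/7.92) = 495 × (1/2)^4.8737 ≈ 16.884 mg.
ribudine: 607 × (1/2)^(38.6/11.3) = 607 × (1/2)^3.4159 ≈ 56.871 mg.
Total = 16.884 + 56.871 ≈ 73.755 mg.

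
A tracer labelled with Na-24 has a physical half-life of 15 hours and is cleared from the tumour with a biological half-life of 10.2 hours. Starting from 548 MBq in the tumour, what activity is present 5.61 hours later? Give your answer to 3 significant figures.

1/t_eff = 1/t_phys + 1/t_biol = 1/15 + 1/10.2 = 0.16471 per hour.
t_eff = 15 × 10.2 / (15 + 10.2) ≈ 6.0714 hours.
Remaining = 548 × (1/2)^(5.61/6.0714) = 548 × (1/2)^0.924 ≈ 288.82 MBq.

289 MBq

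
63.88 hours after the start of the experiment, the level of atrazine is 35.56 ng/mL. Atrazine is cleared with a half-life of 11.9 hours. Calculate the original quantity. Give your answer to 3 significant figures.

Number of half-lives elapsed: n = 63.88/11.9 ≈ 5.3681.
A₀ = A × 2^n = 35.56 × 2^5.3681 = 35.56 × 41.3 ≈ 1468.6 ng/mL.

1470 ng/mL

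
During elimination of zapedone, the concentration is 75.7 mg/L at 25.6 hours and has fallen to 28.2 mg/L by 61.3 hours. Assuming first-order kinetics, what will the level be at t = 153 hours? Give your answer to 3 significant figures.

Over Δt = 61.3 − 25.6 = 35.7 hours, the level fell by a factor of 75.7/28.2 ≈ 2.6844.
n = log₂(2.6844) ≈ 1.4246 half-lives, so t½ = 35.7/1.4246 ≈ 25.06 hours.
From t = 61.3 to t = 153: 28.2 × (1/2)^((153−61.3)/25.06) ≈ 2.232 mg/L.

2.23 mg/L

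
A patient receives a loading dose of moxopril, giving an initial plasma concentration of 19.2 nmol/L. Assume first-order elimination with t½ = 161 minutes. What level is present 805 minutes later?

Elapsed time is 5 half-lives (805/161).
Each half-life halves the amount: 19.2 × (1/2)^5 = 19.2/32 = 0.6 nmol/L.

0.6 nmol/L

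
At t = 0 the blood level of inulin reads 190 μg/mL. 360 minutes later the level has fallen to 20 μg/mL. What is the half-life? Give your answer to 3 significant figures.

A/A₀ = 20/190 ≈ 0.10526.
n = log₂(9.5) ≈ 3.2479 half-lives elapsed in 360 minutes.
t½ = 360/3.2479 ≈ 110.84 minutes.

111 minutes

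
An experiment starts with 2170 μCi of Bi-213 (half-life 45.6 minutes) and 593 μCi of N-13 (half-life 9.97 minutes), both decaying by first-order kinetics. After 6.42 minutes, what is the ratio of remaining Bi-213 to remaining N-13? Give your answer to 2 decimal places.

Bi-213: 2170 × (1/2)^(6.42/45.6) = 2170 × (1/2)^0.14079 ≈ 1968.2 μCi.
N-13: 593 × (1/2)^(6.42/9.97) = 593 × (1/2)^0.64393 ≈ 379.5 μCi.
Ratio ≈ 1968.2 / 379.5 ≈ 5.1864.

5.19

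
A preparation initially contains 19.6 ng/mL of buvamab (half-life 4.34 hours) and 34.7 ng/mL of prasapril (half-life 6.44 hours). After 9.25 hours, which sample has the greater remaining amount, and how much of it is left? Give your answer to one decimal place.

prasapril, 12.8 ng/mL

buvamab: 19.6 × (1/2)^2.1313 ≈ 4.4736 ng/mL.
prasapril: 34.7 × (1/2)^1.4363 ≈ 12.822 ng/mL.
Prasapril has more remaining, at ≈ 12.822 ng/mL.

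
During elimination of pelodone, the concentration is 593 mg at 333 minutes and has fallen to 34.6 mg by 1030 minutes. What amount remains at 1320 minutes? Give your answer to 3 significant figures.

10.6 mg

Over Δt = 1030 − 333 = 697 minutes, the level fell by a factor of 593/34.6 ≈ 17.139.
n = log₂(17.139) ≈ 4.0992 half-lives, so t½ = 697/4.0992 ≈ 170.03 minutes.
From t = 1030 to t = 1320: 34.6 × (1/2)^((1320−1030)/170.03) ≈ 10.609 mg.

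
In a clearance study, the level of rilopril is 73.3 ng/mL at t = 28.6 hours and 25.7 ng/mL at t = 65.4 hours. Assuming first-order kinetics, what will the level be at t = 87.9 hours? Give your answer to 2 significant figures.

14 ng/mL

Over Δt = 65.4 − 28.6 = 36.8 hours, the level fell by a factor of 73.3/25.7 ≈ 2.8521.
n = log₂(2.8521) ≈ 1.512 half-lives, so t½ = 36.8/1.512 ≈ 24.338 hours.
From t = 65.4 to t = 87.9: 25.7 × (1/2)^((87.9−65.4)/24.338) ≈ 13.541 ng/mL.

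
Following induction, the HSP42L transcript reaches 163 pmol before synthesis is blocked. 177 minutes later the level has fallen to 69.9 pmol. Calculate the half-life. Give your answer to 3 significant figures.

145 minutes

A/A₀ = 69.9/163 ≈ 0.42883.
n = log₂(2.3319) ≈ 1.2215 half-lives elapsed in 177 minutes.
t½ = 177/1.2215 ≈ 144.9 minutes.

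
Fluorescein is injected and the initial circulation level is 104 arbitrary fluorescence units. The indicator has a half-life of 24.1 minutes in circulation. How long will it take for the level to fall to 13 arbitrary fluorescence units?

72.3 minutes

13/104 = 1/8, so 3 half-lives have elapsed.
t = 3 × 24.1 = 72.3 minutes.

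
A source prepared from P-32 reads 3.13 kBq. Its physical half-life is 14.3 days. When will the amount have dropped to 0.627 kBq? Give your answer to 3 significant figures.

33.2 days

Fraction remaining = 0.627/3.13 ≈ 0.20032.
n = log₂(3.13/0.627) = ln(4.992)/ln 2 ≈ 2.3196 half-lives.
t = n × t½ = 2.3196 × 14.3 ≈ 33.171 days.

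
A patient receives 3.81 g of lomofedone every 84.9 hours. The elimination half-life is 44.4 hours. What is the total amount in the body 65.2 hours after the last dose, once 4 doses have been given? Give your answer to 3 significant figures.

The 4 doses were given 319.9, 235, 150.1, 65.2 hours ago.
Total = 3.81·(1/2)^(319.9/44.4) + 3.81·(1/2)^(235/44.4) + 3.81·(1/2)^(150.1/44.4) + 3.81·(1/2)^(65.2/44.4)
      = 0.025824 + 0.097193 + 0.36581 + 1.3768 ≈ 1.8656 g.

1.87 g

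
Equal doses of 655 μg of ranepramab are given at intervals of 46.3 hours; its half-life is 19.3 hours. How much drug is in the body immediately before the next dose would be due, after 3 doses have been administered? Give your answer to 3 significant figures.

152 μg

The 3 doses were given 138.9, 92.6, 46.3 hours ago.
Total = 655·(1/2)^(138.9/19.3) + 655·(1/2)^(92.6/19.3) + 655·(1/2)^(46.3/19.3)
      = 4.4644 + 23.546 + 124.19 ≈ 152.2 μg.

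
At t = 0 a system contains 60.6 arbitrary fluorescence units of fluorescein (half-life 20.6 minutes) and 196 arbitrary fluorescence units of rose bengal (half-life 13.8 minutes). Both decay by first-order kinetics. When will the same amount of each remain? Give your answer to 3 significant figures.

Set 60.6·(1/2)^(t/20.6) = 196·(1/2)^(t/13.8).
Taking log₂: log₂(60.6/196) = t·(1/20.6 − 1/13.8).
log₂(0.30918) = -1.6935; 1/20.6 − 1/13.8 = -0.02392.
t = -1.6935 / -0.02392 ≈ 70.797 minutes.

70.8 minutes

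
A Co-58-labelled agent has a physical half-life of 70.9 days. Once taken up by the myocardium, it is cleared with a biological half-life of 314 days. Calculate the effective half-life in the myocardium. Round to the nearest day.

58 days

1/t_eff = 1/t_phys + 1/t_biol = 1/70.9 + 1/314 = 0.017289 per day.
t_eff = 70.9 × 314 / (70.9 + 314) ≈ 57.84 days.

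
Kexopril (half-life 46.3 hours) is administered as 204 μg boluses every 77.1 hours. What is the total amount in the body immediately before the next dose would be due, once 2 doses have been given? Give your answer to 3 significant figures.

The 2 doses were given 154.2, 77.1 hours ago.
Total = 204·(1/2)^(154.2/46.3) + 204·(1/2)^(77.1/46.3)
      = 20.28 + 64.32 ≈ 84.6 μg.

84.6 μg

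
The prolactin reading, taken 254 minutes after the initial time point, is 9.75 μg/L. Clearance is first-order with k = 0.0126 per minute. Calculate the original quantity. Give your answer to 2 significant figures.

240 μg/L

t½ = ln 2 / k = 0.69315 / 0.0126 ≈ 55.012 minutes.
Number of half-lives elapsed: n = 254/55.012 ≈ 4.6172.
A₀ = A × 2^n = 9.75 × 2^4.6172 = 9.75 × 24.542 ≈ 239.29 μg/L.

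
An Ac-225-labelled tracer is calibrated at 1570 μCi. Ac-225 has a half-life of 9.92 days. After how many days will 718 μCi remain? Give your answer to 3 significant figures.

Fraction remaining = 718/1570 ≈ 0.45732.
n = log₂(1570/718) = ln(2.1866)/ln 2 ≈ 1.1287 half-lives.
t = n × t½ = 1.1287 × 9.92 ≈ 11.197 days.

11.2 days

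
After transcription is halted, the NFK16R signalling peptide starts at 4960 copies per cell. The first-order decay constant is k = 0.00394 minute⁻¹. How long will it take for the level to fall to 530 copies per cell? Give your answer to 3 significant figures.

t½ = ln 2 / k = 0.69315 / 0.00394 ≈ 175.93 minutes.
Fraction remaining = 530/4960 ≈ 0.10685.
n = log₂(4960/530) = ln(9.3585)/ln 2 ≈ 3.2263 half-lives.
t = n × t½ = 3.2263 × 175.93 ≈ 567.58 minutes.

568 minutes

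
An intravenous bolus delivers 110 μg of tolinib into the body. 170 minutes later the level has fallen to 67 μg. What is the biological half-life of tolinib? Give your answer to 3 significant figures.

A/A₀ = 67/110 ≈ 0.60909.
n = log₂(1.6418) ≈ 0.71527 half-lives elapsed in 170 minutes.
t½ = 170/0.71527 ≈ 237.67 minutes.

238 minutes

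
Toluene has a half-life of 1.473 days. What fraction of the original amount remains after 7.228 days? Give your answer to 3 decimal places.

n = 7.228/1.473 ≈ 4.907 half-lives.
Fraction remaining = (1/2)^4.907 ≈ 0.033331.

0.033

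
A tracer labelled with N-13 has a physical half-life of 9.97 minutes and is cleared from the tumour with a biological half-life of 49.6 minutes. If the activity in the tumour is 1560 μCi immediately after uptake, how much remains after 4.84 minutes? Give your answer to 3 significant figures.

1040 μCi

1/t_eff = 1/t_phys + 1/t_biol = 1/9.97 + 1/49.6 = 0.12046 per minute.
t_eff = 9.97 × 49.6 / (9.97 + 49.6) ≈ 8.3014 minutes.
Remaining = 1560 × (1/2)^(4.84/8.3014) = 1560 × (1/2)^0.58304 ≈ 1041.4 μCi.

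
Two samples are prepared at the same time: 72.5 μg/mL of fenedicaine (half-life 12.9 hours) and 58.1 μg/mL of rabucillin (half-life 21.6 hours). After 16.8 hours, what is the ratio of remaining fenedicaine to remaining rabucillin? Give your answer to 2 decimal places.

fenedicaine: 72.5 × (1/2)^(16.8/12.9) = 72.5 × (1/2)^1.3023 ≈ 29.397 μg/mL.
rabucillin: 58.1 × (1/2)^(16.8/21.6) = 58.1 × (1/2)^0.77778 ≈ 33.888 μg/mL.
Ratio ≈ 29.397 / 33.888 ≈ 0.86748.

0.87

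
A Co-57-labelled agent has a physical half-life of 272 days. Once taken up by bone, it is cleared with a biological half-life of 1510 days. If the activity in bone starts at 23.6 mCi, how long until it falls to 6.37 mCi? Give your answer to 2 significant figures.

1/t_eff = 1/t_phys + 1/t_biol = 1/272 + 1/1510 = 0.0043387 per day.
t_eff = 272 × 1510 / (272 + 1510) ≈ 230.48 days.
n = log₂(23.6/6.37) ≈ 1.8894; t = 1.8894 × 230.48 ≈ 435.48 days.

440 days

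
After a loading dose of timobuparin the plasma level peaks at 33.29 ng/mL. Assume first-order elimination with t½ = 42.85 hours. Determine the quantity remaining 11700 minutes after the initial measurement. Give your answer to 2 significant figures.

1.4 ng/mL

Convert the elapsed time: 11700 minutes = 195 hours.
Number of half-lives: n = 195/42.85 ≈ 4.5508.
Remaining = 33.29 × (1/2)^4.5508 = 33.29 × 0.042666 ≈ 1.4204 ng/mL.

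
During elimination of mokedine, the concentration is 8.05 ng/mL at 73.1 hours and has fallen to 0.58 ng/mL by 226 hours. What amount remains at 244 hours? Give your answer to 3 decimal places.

Over Δt = 226 − 73.1 = 152.9 hours, the level fell by a factor of 8.05/0.58 ≈ 13.879.
n = log₂(13.879) ≈ 3.7949 half-lives, so t½ = 152.9/3.7949 ≈ 40.291 hours.
From t = 226 to t = 244: 0.58 × (1/2)^((244−226)/40.291) ≈ 0.42554 ng/mL.

0.426 ng/mL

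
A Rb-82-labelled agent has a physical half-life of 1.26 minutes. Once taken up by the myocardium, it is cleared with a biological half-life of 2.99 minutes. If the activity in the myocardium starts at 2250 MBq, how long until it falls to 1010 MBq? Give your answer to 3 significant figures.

1.02 minutes

1/t_eff = 1/t_phys + 1/t_biol = 1/1.26 + 1/2.99 = 1.1281 per minute.
t_eff = 1.26 × 2.99 / (1.26 + 2.99) ≈ 0.88645 minutes.
n = log₂(2250/1010) ≈ 1.1556; t = 1.1556 × 0.88645 ≈ 1.0244 minutes.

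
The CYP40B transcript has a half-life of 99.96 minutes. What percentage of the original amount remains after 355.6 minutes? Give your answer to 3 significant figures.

8.49%

n = 355.6/99.96 ≈ 3.5574 half-lives.
Fraction remaining = (1/2)^3.5574 ≈ 0.084939, i.e. 8.4939%.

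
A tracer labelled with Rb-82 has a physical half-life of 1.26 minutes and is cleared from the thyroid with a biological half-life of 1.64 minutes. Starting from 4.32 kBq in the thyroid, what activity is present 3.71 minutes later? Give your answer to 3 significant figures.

0.117 kBq

1/t_eff = 1/t_phys + 1/t_biol = 1/1.26 + 1/1.64 = 1.4034 per minute.
t_eff = 1.26 × 1.64 / (1.26 + 1.64) ≈ 0.71255 minutes.
Remaining = 4.32 × (1/2)^(3.71/0.71255) = 4.32 × (1/2)^5.2066 ≈ 0.11698 kBq.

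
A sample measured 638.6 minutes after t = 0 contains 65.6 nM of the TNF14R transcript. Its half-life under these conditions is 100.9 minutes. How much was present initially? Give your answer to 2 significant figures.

5300 nM

Number of half-lives elapsed: n = 638.6/100.9 ≈ 6.329.
A₀ = A × 2^n = 65.6 × 2^6.329 = 65.6 × 80.395 ≈ 5273.9 nM.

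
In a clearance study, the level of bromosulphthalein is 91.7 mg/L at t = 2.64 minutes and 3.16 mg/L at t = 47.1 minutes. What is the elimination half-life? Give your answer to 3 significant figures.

9.15 minutes

Over Δt = 47.1 − 2.64 = 44.46 minutes, the level fell by a factor of 91.7/3.16 ≈ 29.019.
n = log₂(29.019) ≈ 4.8589 half-lives, so t½ = 44.46/4.8589 ≈ 9.1502 minutes.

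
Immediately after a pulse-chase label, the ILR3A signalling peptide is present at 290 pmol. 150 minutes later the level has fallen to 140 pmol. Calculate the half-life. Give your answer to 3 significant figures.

143 minutes

A/A₀ = 140/290 ≈ 0.48276.
n = log₂(2.0714) ≈ 1.0506 half-lives elapsed in 150 minutes.
t½ = 150/1.0506 ≈ 142.77 minutes.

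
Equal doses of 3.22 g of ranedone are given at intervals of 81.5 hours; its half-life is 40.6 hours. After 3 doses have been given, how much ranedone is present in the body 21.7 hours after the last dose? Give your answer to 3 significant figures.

The 3 doses were given 184.7, 103.2, 21.7 hours ago.
Total = 3.22·(1/2)^(184.7/40.6) + 3.22·(1/2)^(103.2/40.6) + 3.22·(1/2)^(21.7/40.6)
      = 0.13753 + 0.55294 + 2.2231 ≈ 2.9136 g.

2.91 g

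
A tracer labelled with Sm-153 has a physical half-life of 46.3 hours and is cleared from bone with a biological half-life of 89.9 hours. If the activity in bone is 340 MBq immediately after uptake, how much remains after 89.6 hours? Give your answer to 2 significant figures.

45 MBq

1/t_eff = 1/t_phys + 1/t_biol = 1/46.3 + 1/89.9 = 0.032722 per hour.
t_eff = 46.3 × 89.9 / (46.3 + 89.9) ≈ 30.561 hours.
Remaining = 340 × (1/2)^(89.6/30.561) = 340 × (1/2)^2.9319 ≈ 44.555 MBq.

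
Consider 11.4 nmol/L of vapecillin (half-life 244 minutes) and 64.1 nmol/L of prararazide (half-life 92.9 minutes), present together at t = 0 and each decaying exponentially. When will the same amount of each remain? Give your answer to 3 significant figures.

Set 11.4·(1/2)^(t/244) = 64.1·(1/2)^(t/92.9).
Taking log₂: log₂(11.4/64.1) = t·(1/244 − 1/92.9).
log₂(0.17785) = -2.4913; 1/244 − 1/92.9 = -0.0066659.
t = -2.4913 / -0.0066659 ≈ 373.74 minutes.

374 minutes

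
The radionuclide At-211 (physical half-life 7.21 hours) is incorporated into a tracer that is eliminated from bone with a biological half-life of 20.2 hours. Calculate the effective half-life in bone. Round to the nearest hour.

1/t_eff = 1/t_phys + 1/t_biol = 1/7.21 + 1/20.2 = 0.1882 per hour.
t_eff = 7.21 × 20.2 / (7.21 + 20.2) ≈ 5.3135 hours.

5 hours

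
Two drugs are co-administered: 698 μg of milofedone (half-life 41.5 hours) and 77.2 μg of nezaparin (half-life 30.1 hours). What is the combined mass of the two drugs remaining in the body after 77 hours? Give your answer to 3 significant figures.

milofedone: 698 × (1/2)^(77/41.5) = 698 × (1/2)^1.8554 ≈ 192.89 μg.
nezaparin: 77.2 × (1/2)^(77/30.1) = 77.2 × (1/2)^2.5581 ≈ 13.108 μg.
Total = 192.89 + 13.108 ≈ 206 μg.

206 μg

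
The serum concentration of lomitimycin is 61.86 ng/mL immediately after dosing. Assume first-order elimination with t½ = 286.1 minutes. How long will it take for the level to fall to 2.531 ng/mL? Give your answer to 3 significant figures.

1320 minutes

Fraction remaining = 2.531/61.86 ≈ 0.040915.
n = log₂(61.86/2.531) = ln(24.441)/ln 2 ≈ 4.6112 half-lives.
t = n × t½ = 4.6112 × 286.1 ≈ 1319.3 minutes.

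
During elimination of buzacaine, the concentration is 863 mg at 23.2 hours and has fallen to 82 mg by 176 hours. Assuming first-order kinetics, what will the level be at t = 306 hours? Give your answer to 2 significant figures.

11 mg

Over Δt = 176 − 23.2 = 152.8 hours, the level fell by a factor of 863/82 ≈ 10.524.
n = log₂(10.524) ≈ 3.3957 half-lives, so t½ = 152.8/3.3957 ≈ 44.999 hours.
From t = 176 to t = 306: 82 × (1/2)^((306−176)/44.999) ≈ 11.07 mg.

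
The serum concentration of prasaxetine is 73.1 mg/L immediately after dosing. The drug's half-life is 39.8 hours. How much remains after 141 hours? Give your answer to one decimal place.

Number of half-lives: n = 141/39.8 ≈ 3.5427.
Remaining = 73.1 × (1/2)^3.5427 = 73.1 × 0.08581 ≈ 6.2727 mg/L.

6.3 mg/L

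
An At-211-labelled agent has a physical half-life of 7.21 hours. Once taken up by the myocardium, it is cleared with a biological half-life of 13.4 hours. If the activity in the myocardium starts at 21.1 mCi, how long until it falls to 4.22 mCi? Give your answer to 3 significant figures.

1/t_eff = 1/t_phys + 1/t_biol = 1/7.21 + 1/13.4 = 0.21332 per hour.
t_eff = 7.21 × 13.4 / (7.21 + 13.4) ≈ 4.6877 hours.
n = log₂(21.1/4.22) ≈ 2.3219; t = 2.3219 × 4.6877 ≈ 10.885 hours.

10.9 hours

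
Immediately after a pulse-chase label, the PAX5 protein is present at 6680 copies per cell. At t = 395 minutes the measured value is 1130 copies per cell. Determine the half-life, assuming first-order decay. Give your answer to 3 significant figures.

A/A₀ = 1130/6680 ≈ 0.16916.
n = log₂(5.9115) ≈ 2.5635 half-lives elapsed in 395 minutes.
t½ = 395/2.5635 ≈ 154.08 minutes.

154 minutes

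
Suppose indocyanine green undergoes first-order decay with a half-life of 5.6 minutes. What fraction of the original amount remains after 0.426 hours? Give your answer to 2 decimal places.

0.426 hours = 25.56 minutes.
n = 25.56/5.6 ≈ 4.5643 half-lives.
Fraction remaining = (1/2)^4.5643 ≈ 0.042268.

0.04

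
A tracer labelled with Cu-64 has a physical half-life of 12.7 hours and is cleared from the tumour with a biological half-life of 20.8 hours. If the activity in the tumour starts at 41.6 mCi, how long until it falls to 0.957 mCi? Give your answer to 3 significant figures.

1/t_eff = 1/t_phys + 1/t_biol = 1/12.7 + 1/20.8 = 0.12682 per hour.
t_eff = 12.7 × 20.8 / (12.7 + 20.8) ≈ 7.8854 hours.
n = log₂(41.6/0.957) ≈ 5.4419; t = 5.4419 × 7.8854 ≈ 42.912 hours.

42.9 hours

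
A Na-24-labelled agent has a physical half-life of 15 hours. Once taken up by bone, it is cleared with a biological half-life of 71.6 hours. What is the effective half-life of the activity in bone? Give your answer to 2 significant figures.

1/t_eff = 1/t_phys + 1/t_biol = 1/15 + 1/71.6 = 0.080633 per hour.
t_eff = 15 × 71.6 / (15 + 71.6) ≈ 12.402 hours.

12 hours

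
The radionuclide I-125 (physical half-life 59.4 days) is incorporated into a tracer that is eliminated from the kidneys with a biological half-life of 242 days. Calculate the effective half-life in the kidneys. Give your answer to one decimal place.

1/t_eff = 1/t_phys + 1/t_biol = 1/59.4 + 1/242 = 0.020967 per day.
t_eff = 59.4 × 242 / (59.4 + 242) ≈ 47.693 days.

47.7 days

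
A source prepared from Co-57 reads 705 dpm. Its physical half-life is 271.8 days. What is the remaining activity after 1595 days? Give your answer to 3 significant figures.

Number of half-lives: n = 1595/271.8 ≈ 5.8683.
Remaining = 705 × (1/2)^5.8683 = 705 × 0.017119 ≈ 12.069 dpm.

12.1 dpm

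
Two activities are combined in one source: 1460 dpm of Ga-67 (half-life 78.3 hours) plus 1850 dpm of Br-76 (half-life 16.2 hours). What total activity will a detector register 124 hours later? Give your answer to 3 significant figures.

Ga-67: 1460 × (1/2)^(124/78.3) = 1460 × (1/2)^1.5837 ≈ 487.11 dpm.
Br-76: 1850 × (1/2)^(124/16.2) = 1850 × (1/2)^7.6543 ≈ 9.1831 dpm.
Total = 487.11 + 9.1831 ≈ 496.29 dpm.

496 dpm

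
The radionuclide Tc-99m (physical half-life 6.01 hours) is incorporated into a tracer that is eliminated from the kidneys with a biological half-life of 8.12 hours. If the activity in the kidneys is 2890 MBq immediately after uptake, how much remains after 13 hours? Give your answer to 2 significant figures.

1/t_eff = 1/t_phys + 1/t_biol = 1/6.01 + 1/8.12 = 0.28954 per hour.
t_eff = 6.01 × 8.12 / (6.01 + 8.12) ≈ 3.4537 hours.
Remaining = 2890 × (1/2)^(13/3.4537) = 2890 × (1/2)^3.764 ≈ 212.72 MBq.

210 MBq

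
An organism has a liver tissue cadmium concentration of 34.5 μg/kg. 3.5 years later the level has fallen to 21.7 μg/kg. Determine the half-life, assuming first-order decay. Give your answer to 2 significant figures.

A/A₀ = 21.7/34.5 ≈ 0.62899.
n = log₂(1.5899) ≈ 0.6689 half-lives elapsed in 3.5 years.
t½ = 3.5/0.6689 ≈ 5.2325 years.

5.2 years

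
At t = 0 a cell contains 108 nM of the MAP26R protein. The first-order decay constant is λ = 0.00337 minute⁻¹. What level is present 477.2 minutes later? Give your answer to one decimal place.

21.6 nM

t½ = ln 2 / λ = 0.69315 / 0.00337 ≈ 205.68 minutes.
Number of half-lives: n = 477.2/205.68 ≈ 2.3201.
Remaining = 108 × (1/2)^2.3201 = 108 × 0.20025 ≈ 21.628 nM.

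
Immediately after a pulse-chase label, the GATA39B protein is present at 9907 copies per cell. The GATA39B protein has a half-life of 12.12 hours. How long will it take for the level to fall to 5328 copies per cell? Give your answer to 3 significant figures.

Fraction remaining = 5328/9907 ≈ 0.5378.
n = log₂(9907/5328) = ln(1.8594)/ln 2 ≈ 0.89485 half-lives.
t = n × t½ = 0.89485 × 12.12 ≈ 10.846 hours.

10.8 hours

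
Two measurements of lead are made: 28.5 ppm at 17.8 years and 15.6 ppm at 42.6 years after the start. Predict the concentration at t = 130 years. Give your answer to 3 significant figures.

1.87 ppm

Over Δt = 42.6 − 17.8 = 24.8 years, the level fell by a factor of 28.5/15.6 ≈ 1.8269.
n = log₂(1.8269) ≈ 0.86942 half-lives, so t½ = 24.8/0.86942 ≈ 28.525 years.
From t = 42.6 to t = 130: 15.6 × (1/2)^((130−42.6)/28.525) ≈ 1.8654 ppm.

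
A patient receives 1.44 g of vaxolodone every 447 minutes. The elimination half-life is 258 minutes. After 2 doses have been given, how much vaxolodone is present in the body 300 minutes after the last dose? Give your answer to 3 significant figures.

The 2 doses were given 747, 300 minutes ago.
Total = 1.44·(1/2)^(747/258) + 1.44·(1/2)^(300/258)
      = 0.19354 + 0.64317 ≈ 0.83671 g.

0.837 g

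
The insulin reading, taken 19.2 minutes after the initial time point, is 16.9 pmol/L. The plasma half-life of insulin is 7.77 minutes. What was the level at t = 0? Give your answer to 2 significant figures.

94 pmol/L

Number of half-lives elapsed: n = 19.2/7.77 ≈ 2.471.
A₀ = A × 2^n = 16.9 × 2^2.471 = 16.9 × 5.5444 ≈ 93.701 pmol/L.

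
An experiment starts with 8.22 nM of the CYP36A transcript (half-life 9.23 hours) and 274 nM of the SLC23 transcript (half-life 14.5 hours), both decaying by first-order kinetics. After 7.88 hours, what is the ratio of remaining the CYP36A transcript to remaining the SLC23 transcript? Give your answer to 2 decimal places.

CYP36A transcript: 8.22 × (1/2)^(7.88/9.23) = 8.22 × (1/2)^0.85374 ≈ 4.5485 nM.
SLC23 transcript: 274 × (1/2)^(7.88/14.5) = 274 × (1/2)^0.54345 ≈ 188 nM.
Ratio ≈ 4.5485 / 188 ≈ 0.024194.

0.02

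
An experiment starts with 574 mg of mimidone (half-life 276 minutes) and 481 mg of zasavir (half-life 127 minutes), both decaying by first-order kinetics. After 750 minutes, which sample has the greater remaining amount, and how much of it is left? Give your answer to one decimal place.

mimidone, 87.3 mg

mimidone: 574 × (1/2)^2.7174 ≈ 87.276 mg.
zasavir: 481 × (1/2)^5.9055 ≈ 8.0243 mg.
Mimidone has more remaining, at ≈ 87.276 mg.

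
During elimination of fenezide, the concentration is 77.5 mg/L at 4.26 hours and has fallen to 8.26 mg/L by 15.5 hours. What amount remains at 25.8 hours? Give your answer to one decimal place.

1.1 mg/L

Over Δt = 15.5 − 4.26 = 11.24 hours, the level fell by a factor of 77.5/8.26 ≈ 9.3826.
n = log₂(9.3826) ≈ 3.23 half-lives, so t½ = 11.24/3.23 ≈ 3.4799 hours.
From t = 15.5 to t = 25.8: 8.26 × (1/2)^((25.8−15.5)/3.4799) ≈ 1.0616 mg/L.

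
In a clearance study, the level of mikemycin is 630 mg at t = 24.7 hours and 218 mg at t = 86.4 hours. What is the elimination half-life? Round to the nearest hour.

Over Δt = 86.4 − 24.7 = 61.7 hours, the level fell by a factor of 630/218 ≈ 2.8899.
n = log₂(2.8899) ≈ 1.531 half-lives, so t½ = 61.7/1.531 ≈ 40.3 hours.

40 hours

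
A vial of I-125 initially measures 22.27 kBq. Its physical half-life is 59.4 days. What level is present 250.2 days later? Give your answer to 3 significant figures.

1.20 kBq

Number of half-lives: n = 250.2/59.4 ≈ 4.2121.
Remaining = 22.27 × (1/2)^4.2121 = 22.27 × 0.053954 ≈ 1.2016 kBq.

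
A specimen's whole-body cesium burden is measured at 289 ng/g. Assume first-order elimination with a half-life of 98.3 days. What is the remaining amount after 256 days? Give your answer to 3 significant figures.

Number of half-lives: n = 256/98.3 ≈ 2.6043.
Remaining = 289 × (1/2)^2.6043 = 289 × 0.16445 ≈ 47.526 ng/g.

47.5 ng/g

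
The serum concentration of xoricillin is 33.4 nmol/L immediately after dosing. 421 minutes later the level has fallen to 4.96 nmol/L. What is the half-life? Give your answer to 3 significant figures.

153 minutes

A/A₀ = 4.96/33.4 ≈ 0.1485.
n = log₂(6.7339) ≈ 2.7514 half-lives elapsed in 421 minutes.
t½ = 421/2.7514 ≈ 153.01 minutes.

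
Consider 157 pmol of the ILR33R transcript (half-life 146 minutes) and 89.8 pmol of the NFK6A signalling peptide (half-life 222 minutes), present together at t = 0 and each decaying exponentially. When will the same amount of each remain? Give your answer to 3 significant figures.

Set 157·(1/2)^(t/146) = 89.8·(1/2)^(t/222).
Taking log₂: log₂(157/89.8) = t·(1/146 − 1/222).
log₂(1.7483) = 0.80598; 1/146 − 1/222 = 0.0023448.
t = 0.80598 / 0.0023448 ≈ 343.73 minutes.

344 minutes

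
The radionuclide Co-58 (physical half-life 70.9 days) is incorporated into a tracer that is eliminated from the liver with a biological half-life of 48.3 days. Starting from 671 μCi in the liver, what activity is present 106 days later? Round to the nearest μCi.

1/t_eff = 1/t_phys + 1/t_biol = 1/70.9 + 1/48.3 = 0.034808 per day.
t_eff = 70.9 × 48.3 / (70.9 + 48.3) ≈ 28.729 days.
Remaining = 671 × (1/2)^(106/28.729) = 671 × (1/2)^3.6897 ≈ 52.002 μCi.

52 μCi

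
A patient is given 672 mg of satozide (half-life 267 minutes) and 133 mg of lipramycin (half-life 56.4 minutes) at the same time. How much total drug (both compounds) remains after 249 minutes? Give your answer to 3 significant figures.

358 mg

satozide: 672 × (1/2)^(249/267) = 672 × (1/2)^0.93258 ≈ 352.07 mg.
lipramycin: 133 × (1/2)^(249/56.4) = 133 × (1/2)^4.4149 ≈ 6.235 mg.
Total = 352.07 + 6.235 ≈ 358.31 mg.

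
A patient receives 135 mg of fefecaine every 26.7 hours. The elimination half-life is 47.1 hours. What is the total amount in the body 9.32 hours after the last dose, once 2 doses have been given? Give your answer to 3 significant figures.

197 mg

The 2 doses were given 36.02, 9.32 hours ago.
Total = 135·(1/2)^(36.02/47.1) + 135·(1/2)^(9.32/47.1)
      = 79.455 + 117.7 ≈ 197.15 mg.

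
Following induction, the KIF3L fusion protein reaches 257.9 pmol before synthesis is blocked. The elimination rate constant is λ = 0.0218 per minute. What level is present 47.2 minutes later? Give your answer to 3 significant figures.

t½ = ln 2 / λ = 0.69315 / 0.0218 ≈ 31.796 minutes.
Number of half-lives: n = 47.2/31.796 ≈ 1.4845.
Remaining = 257.9 × (1/2)^1.4845 = 257.9 × 0.35738 ≈ 92.168 pmol.

92.2 pmol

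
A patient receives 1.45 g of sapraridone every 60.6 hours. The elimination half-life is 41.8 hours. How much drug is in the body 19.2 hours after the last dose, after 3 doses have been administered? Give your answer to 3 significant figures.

The 3 doses were given 140.4, 79.8, 19.2 hours ago.
Total = 1.45·(1/2)^(140.4/41.8) + 1.45·(1/2)^(79.8/41.8) + 1.45·(1/2)^(19.2/41.8)
      = 0.14134 + 0.38608 + 1.0546 ≈ 1.582 g.

1.58 g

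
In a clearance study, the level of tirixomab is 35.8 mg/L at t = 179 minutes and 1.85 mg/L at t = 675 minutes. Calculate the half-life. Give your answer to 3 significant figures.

116 minutes

Over Δt = 675 − 179 = 496 minutes, the level fell by a factor of 35.8/1.85 ≈ 19.351.
n = log₂(19.351) ≈ 4.2744 half-lives, so t½ = 496/4.2744 ≈ 116.04 minutes.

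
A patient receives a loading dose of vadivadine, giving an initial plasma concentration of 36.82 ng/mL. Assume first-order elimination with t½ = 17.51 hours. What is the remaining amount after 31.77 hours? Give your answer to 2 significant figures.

10 ng/mL

Number of half-lives: n = 31.77/17.51 ≈ 1.8144.
Remaining = 36.82 × (1/2)^1.8144 = 36.82 × 0.28432 ≈ 10.469 ng/mL.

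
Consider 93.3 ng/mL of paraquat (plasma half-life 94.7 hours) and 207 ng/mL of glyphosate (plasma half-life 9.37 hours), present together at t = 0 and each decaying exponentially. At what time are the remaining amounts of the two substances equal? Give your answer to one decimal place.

12.0 hours

Set 93.3·(1/2)^(t/94.7) = 207·(1/2)^(t/9.37).
Taking log₂: log₂(93.3/207) = t·(1/94.7 − 1/9.37).
log₂(0.45072) = -1.1497; 1/94.7 − 1/9.37 = -0.096164.
t = -1.1497 / -0.096164 ≈ 11.955 hours.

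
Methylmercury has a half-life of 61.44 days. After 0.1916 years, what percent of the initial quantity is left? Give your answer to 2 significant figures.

45%

0.1916 years = 69.934 days.
n = 69.934/61.44 ≈ 1.1382 half-lives.
Fraction remaining = (1/2)^1.1382 ≈ 0.45431, i.e. 45.431%.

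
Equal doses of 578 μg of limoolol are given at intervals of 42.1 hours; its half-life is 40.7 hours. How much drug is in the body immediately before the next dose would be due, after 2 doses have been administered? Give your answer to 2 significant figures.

The 2 doses were given 84.2, 42.1 hours ago.
Total = 578·(1/2)^(84.2/40.7) + 578·(1/2)^(42.1/40.7)
      = 137.77 + 282.19 ≈ 419.96 μg.

420 μg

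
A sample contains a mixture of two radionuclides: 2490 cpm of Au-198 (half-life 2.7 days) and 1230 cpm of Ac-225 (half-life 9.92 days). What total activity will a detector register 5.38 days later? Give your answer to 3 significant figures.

Au-198: 2490 × (1/2)^(5.38/2.7) = 2490 × (1/2)^1.9926 ≈ 625.7 cpm.
Ac-225: 1230 × (1/2)^(5.38/9.92) = 1230 × (1/2)^0.54234 ≈ 844.59 cpm.
Total = 625.7 + 844.59 ≈ 1470.3 cpm.

1470 cpm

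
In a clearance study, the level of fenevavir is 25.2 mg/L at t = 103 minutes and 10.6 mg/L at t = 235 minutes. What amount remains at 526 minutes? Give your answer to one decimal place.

Over Δt = 235 − 103 = 132 minutes, the level fell by a factor of 25.2/10.6 ≈ 2.3774.
n = log₂(2.3774) ≈ 1.2494 half-lives, so t½ = 132/1.2494 ≈ 105.65 minutes.
From t = 235 to t = 526: 10.6 × (1/2)^((526−235)/105.65) ≈ 1.571 mg/L.

1.6 mg/L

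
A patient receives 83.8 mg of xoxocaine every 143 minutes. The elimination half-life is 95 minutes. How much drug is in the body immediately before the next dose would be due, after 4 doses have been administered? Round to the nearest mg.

The 4 doses were given 572, 429, 286, 143 minutes ago.
Total = 83.8·(1/2)^(572/95) + 83.8·(1/2)^(429/95) + 83.8·(1/2)^(286/95) + 83.8·(1/2)^(143/95)
      = 1.2904 + 3.6632 + 10.399 + 29.52 ≈ 44.872 mg.

45 mg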